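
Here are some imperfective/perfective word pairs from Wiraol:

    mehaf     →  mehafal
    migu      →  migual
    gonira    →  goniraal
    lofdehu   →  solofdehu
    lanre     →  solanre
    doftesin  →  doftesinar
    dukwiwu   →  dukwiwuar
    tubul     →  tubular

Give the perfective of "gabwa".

gabwaal

migu and lofdehu both end in -u yet inflect differently (migual, solofdehu), so the final letter is not what conditions the rule; the first letter is.
"gabwa" begins with g-. The one such stem in the data (gonira → goniraal) adds -al, so the same rule applies.
The other patterns: stems beginning with l- add the prefix so-; stems beginning with d- or t- add -ar.
So gabwa → gabwaal.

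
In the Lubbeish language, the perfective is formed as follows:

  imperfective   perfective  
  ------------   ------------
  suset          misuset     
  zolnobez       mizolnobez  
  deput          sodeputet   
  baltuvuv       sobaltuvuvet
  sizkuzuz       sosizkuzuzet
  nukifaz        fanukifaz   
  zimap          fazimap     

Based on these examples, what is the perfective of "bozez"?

"bozez" has last vowel 'e'. The stems whose last vowel is 'e' (suset → misuset, zolnobez → mizolnobez) add the prefix mi-.
So bozez → mibozez.

mibozez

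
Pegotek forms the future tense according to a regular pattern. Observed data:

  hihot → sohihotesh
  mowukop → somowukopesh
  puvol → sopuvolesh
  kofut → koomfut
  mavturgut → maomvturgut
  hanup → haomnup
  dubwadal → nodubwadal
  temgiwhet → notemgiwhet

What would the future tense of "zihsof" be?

sozihsofesh

hihot and kofut both end in -t yet inflect differently (sohihotesh, koomfut), so the final letter is not what conditions the rule; the last vowel is.
"zihsof" has last vowel 'o'. The stems whose last vowel is 'o' (hihot → sohihotesh, mowukop → somowukopesh, puvol → sopuvolesh) add so- … -esh around the stem.
So zihsof → sozihsofesh.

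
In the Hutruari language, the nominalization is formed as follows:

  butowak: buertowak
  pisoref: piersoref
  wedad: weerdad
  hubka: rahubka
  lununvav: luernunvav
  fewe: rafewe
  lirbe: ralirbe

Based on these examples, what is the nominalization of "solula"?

pisoref and fewe both have last vowel 'e' yet inflect differently (piersoref, rafewe), so the last vowel is not what conditions the rule; whether the stem ends in a vowel or a consonant is.
"solula" ends in a vowel. The stems ending in a vowel (fewe → rafewe, hubka → rahubka, lirbe → ralirbe) add the prefix ra-.
So solula → rasolula.

rasolula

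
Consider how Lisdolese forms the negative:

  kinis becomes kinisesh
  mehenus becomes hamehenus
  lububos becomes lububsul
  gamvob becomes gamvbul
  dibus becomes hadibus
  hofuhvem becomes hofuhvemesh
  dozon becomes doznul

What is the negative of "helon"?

helnul

lububos and mehenus both end in -s yet inflect differently (lububsul, hamehenus), so the final letter is not what conditions the rule; the last vowel is.
"helon" has last vowel 'o'. The stems whose last vowel is 'o' (gamvob → gamvbul, lububos → lububsul, dozon → doznul) delete the last vowel and add -ul.
So helon → helnul.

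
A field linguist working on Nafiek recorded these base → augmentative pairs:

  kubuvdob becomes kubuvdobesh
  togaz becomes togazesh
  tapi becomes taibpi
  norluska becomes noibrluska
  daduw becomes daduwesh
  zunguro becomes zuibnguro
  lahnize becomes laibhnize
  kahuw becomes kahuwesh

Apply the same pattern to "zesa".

zeibsa

zunguro and kubuvdob both have last vowel 'o' yet inflect differently (zuibnguro, kubuvdobesh), so the last vowel is not what conditions the rule; whether the stem ends in a vowel or a consonant is.
"zesa" ends in a vowel. The stems ending in a vowel (zunguro → zuibnguro, norluska → noibrluska, tapi → taibpi) insert -ib- after the first vowel.
So zesa → zeibsa.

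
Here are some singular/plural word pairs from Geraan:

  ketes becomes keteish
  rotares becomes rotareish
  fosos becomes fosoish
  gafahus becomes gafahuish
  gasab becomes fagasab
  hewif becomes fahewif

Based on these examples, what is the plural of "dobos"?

gafahus and gasab both begin with g- yet inflect differently (gafahuish, fagasab), so the first letter is not what conditions the rule; the final letter is.
"dobos" ends in -s. The stems ending in -s (ketes → keteish, rotares → rotareish, fosos → fosoish) drop the final letter and add -ish.
So dobos → doboish.

doboish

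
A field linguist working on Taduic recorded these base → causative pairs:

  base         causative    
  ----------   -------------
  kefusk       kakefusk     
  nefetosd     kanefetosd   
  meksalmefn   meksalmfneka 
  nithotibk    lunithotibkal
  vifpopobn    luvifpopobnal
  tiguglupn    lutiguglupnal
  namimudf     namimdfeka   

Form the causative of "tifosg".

kefusk and nithotibk both end in -k yet inflect differently (kakefusk, lunithotibkal), so the final letter is not what conditions the rule; the second-to-last letter is.
"tifosg" has second-to-last letter 's'. The stems whose second-to-last letter is 's' (nefetosd → kanefetosd, kefusk → kakefusk) add the prefix ka-.
The other patterns: stems whose second-to-last letter is 'd' or 'f' delete the last vowel and add -eka; stems whose second-to-last letter is 'b' or 'p' add lu- … -al around the stem.
So tifosg → katifosg.

katifosg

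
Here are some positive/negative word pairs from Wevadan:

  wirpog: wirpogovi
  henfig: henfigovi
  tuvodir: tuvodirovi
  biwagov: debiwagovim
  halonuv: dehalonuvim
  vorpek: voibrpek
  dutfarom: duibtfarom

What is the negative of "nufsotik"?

nuibfsotik

"nufsotik" ends in -k. The one such stem in the data (vorpek → voibrpek) inserts -ib- after the first vowel (as does dutfarom), so the same rule applies.
So nufsotik → nuibfsotik.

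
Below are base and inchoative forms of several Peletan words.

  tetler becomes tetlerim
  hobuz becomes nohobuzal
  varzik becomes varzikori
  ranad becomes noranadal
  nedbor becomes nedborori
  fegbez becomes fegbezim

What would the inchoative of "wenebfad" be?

nedbor and tetler both end in -r yet inflect differently (nedborori, tetlerim), so the final letter is not what conditions the rule; the last vowel is.
"wenebfad" has last vowel 'a'. The one such stem in the data (ranad → noranadal) adds no- … -al around the stem, so the same rule applies.
The other patterns: stems whose last vowel is 'i' or 'o' add -ori; stems whose last vowel is 'e' add -im.
So wenebfad → nowenebfadal.

nowenebfadal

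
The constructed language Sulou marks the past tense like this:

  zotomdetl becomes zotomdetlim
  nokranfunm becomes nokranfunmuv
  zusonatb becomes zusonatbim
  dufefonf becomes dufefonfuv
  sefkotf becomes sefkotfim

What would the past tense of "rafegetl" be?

"rafegetl" has second-to-last letter 't'. The stems whose second-to-last letter is 't' (sefkotf → sefkotfim, zusonatb → zusonatbim, zotomdetl → zotomdetlim) add -im.
The other pattern: stems whose second-to-last letter is 'n' add -uv.
So rafegetl → rafegetlim.

rafegetlim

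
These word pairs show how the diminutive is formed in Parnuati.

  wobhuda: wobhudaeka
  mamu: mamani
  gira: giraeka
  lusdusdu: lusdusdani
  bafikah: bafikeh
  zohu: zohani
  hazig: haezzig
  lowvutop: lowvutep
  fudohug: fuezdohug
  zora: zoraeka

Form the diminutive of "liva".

"liva" ends in -a. The stems ending in -a (wobhuda → wobhudaeka, zora → zoraeka, gira → giraeka) add -eka.
So liva → livaeka.

livaeka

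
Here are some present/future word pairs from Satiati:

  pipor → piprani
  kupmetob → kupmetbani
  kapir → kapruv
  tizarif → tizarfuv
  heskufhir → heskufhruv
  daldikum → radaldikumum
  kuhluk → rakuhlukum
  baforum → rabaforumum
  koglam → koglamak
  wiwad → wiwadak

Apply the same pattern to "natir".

pipor and kapir both end in -r yet inflect differently (piprani, kapruv), so the final letter is not what conditions the rule; the last vowel is.
"natir" has last vowel 'i'. The stems whose last vowel is 'i' (kapir → kapruv, tizarif → tizarfuv, heskufhir → heskufhruv) delete the last vowel and add -uv.
The other patterns: stems whose last vowel is 'o' delete the last vowel and add -ani; stems whose last vowel is 'u' add ra- … -um around the stem; stems whose last vowel is 'a' add -ak.
So natir → natruv.

natruv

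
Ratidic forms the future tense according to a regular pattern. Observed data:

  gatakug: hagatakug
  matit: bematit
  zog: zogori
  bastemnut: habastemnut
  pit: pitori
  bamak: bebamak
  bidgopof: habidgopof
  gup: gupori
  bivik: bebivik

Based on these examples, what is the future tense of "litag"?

pit and matit both end in -t yet inflect differently (pitori, bematit), so the final letter is not what conditions the rule; the number of vowels is.
"litag" has 2 vowels. The stems with 2 vowels (bivik → bebivik, matit → bematit, bamak → bebamak) add the prefix be-.
So litag → belitag.

belitag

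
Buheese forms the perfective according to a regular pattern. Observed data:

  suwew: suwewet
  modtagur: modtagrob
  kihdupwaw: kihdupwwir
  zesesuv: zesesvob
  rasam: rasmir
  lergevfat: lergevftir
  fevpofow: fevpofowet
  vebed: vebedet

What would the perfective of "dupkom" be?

kihdupwaw and suwew both end in -w yet inflect differently (kihdupwwir, suwewet), so the final letter is not what conditions the rule; the last vowel is.
"dupkom" has last vowel 'o'. The one such stem in the data (fevpofow → fevpofowet) adds -et, so the same rule applies.
So dupkom → dupkomet.

dupkomet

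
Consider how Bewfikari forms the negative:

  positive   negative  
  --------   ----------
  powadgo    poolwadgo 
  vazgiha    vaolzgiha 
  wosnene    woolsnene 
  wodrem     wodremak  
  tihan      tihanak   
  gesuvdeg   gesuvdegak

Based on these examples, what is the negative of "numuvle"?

wosnene and wodrem both have last vowel 'e' yet inflect differently (woolsnene, wodremak), so the last vowel is not what conditions the rule; whether the stem ends in a vowel or a consonant is.
"numuvle" ends in a vowel. The stems ending in a vowel (powadgo → poolwadgo, vazgiha → vaolzgiha, wosnene → woolsnene) insert -ol- after the first vowel.
So numuvle → nuolmuvle.

nuolmuvle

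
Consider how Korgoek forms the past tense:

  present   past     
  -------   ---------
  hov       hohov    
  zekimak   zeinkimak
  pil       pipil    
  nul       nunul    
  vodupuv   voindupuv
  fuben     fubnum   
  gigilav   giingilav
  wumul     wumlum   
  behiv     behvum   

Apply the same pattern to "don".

hov and behiv both end in -v yet inflect differently (hohov, behvum), so the final letter is not what conditions the rule; the number of vowels is.
"don" has 1 vowel. The stems with 1 vowel (hov → hohov, pil → pipil, nul → nunul) repeat the first consonant+vowel as a prefix.
The other patterns: stems with 2 vowels delete the last vowel and add -um; stems with 3 vowels insert -in- after the first vowel.
So don → dodon.

dodon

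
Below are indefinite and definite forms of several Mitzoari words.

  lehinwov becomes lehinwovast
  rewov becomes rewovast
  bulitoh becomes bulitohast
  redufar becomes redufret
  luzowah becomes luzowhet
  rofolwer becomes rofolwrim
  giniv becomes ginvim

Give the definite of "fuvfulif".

fuvfulfim

bulitoh and luzowah both end in -h yet inflect differently (bulitohast, luzowhet), so the final letter is not what conditions the rule; the last vowel is.
"fuvfulif" has last vowel 'i'. The one such stem in the data (giniv → ginvim) deletes the last vowel and adds -im (as does rofolwer), so the same rule applies.
The other patterns: stems whose last vowel is 'o' add -ast; stems whose last vowel is 'a' delete the last vowel and add -et.
So fuvfulif → fuvfulfim.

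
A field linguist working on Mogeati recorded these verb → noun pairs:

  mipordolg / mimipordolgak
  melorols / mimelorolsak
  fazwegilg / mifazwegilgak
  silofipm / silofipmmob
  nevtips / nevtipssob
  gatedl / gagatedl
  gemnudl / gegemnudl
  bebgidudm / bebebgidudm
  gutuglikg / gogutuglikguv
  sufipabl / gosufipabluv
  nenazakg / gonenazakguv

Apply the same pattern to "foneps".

melorols and nevtips both end in -s yet inflect differently (mimelorolsak, nevtipssob), so the final letter is not what conditions the rule; the second-to-last letter is.
"foneps" has second-to-last letter 'p'. The stems whose second-to-last letter is 'p' (silofipm → silofipmmob, nevtips → nevtipssob) double the final consonant and add -ob.
So foneps → fonepssob.

fonepssob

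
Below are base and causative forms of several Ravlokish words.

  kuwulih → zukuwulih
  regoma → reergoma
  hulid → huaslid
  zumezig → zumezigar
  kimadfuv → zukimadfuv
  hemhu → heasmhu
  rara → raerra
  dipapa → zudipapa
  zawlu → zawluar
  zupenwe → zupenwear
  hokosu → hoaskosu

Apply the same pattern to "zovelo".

zoveloar

hemhu and zawlu both end in -u yet inflect differently (heasmhu, zawluar), so the final letter is not what conditions the rule; the first letter is.
"zovelo" begins with z-. The stems beginning with z- (zumezig → zumezigar, zupenwe → zupenwear, zawlu → zawluar) add -ar.
So zovelo → zoveloar.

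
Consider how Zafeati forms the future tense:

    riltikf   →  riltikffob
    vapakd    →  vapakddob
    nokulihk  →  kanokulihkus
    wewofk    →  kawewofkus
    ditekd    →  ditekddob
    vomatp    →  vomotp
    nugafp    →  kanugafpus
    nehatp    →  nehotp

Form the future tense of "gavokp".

nehatp and nugafp both end in -p yet inflect differently (nehotp, kanugafpus), so the final letter is not what conditions the rule; the second-to-last letter is.
"gavokp" has second-to-last letter 'k'. The stems whose second-to-last letter is 'k' (riltikf → riltikffob, ditekd → ditekddob, vapakd → vapakddob) double the final consonant and add -ob.
The other patterns: stems whose second-to-last letter is 't' change the last vowel to 'o'; stems whose second-to-last letter is 'f' or 'h' add ka- … -us around the stem.
So gavokp → gavokppob.

gavokppob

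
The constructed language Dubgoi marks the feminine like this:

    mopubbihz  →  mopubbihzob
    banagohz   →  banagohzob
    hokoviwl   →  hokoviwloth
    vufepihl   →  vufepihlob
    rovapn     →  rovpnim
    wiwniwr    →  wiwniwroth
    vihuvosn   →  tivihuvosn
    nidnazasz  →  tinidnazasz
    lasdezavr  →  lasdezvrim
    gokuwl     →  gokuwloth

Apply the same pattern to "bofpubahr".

vufepihl and gokuwl both end in -l yet inflect differently (vufepihlob, gokuwloth), so the final letter is not what conditions the rule; the second-to-last letter is.
"bofpubahr" has second-to-last letter 'h'. The stems whose second-to-last letter is 'h' (mopubbihz → mopubbihzob, banagohz → banagohzob, vufepihl → vufepihlob) add -ob.
The other patterns: stems whose second-to-last letter is 'w' add -oth; stems whose second-to-last letter is 's' add the prefix ti-; stems whose second-to-last letter is 'p' or 'v' delete the last vowel and add -im.
So bofpubahr → bofpubahrob.

bofpubahrob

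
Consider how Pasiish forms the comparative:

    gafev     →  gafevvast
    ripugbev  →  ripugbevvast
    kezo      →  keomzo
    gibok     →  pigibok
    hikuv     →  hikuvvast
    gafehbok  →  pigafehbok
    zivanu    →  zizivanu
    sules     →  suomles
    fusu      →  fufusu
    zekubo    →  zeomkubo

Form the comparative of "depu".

"depu" ends in -u. The stems ending in -u (fusu → fufusu, zivanu → zizivanu) repeat the first consonant+vowel as a prefix.
So depu → dedepu.

dedepu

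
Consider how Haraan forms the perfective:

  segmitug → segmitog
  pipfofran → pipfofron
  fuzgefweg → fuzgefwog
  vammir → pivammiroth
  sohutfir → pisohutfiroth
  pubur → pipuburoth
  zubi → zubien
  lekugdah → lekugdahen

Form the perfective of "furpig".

furpog

segmitug and pubur both have last vowel 'u' yet inflect differently (segmitog, pipuburoth), so the last vowel is not what conditions the rule; the final letter is.
"furpig" ends in -g. The stems ending in -g (segmitug → segmitog, fuzgefweg → fuzgefwog) change the last vowel to 'o'.
So furpig → furpog.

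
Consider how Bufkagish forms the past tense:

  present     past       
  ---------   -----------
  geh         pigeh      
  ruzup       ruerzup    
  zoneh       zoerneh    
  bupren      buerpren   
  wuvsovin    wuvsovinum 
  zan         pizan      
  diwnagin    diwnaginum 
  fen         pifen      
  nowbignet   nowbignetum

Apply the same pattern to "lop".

"lop" has 1 vowel. The stems with 1 vowel (fen → pifen, geh → pigeh, zan → pizan) add the prefix pi-.
So lop → pilop.

pilop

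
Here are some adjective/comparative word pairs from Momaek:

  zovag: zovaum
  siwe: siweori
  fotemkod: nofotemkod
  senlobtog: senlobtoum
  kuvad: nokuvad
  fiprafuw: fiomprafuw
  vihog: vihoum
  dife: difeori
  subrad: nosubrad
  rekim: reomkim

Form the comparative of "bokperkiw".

boomkperkiw

"bokperkiw" ends in -w. The one such stem in the data (fiprafuw → fiomprafuw) inserts -om- after the first vowel (as does rekim), so the same rule applies.
The other patterns: stems ending in -d add the prefix no-; stems ending in -g drop the final letter and add -um; stems ending in -e add -ori.
So bokperkiw → boomkperkiw.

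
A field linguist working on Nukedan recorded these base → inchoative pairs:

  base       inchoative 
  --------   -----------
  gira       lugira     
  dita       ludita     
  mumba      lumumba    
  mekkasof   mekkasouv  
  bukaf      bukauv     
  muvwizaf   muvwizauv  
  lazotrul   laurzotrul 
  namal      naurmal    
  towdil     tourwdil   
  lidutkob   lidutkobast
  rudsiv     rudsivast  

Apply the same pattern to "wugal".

gira and bukaf both have last vowel 'a' yet inflect differently (lugira, bukauv), so the last vowel is not what conditions the rule; the final letter is.
"wugal" ends in -l. The stems ending in -l (lazotrul → laurzotrul, namal → naurmal, towdil → tourwdil) insert -ur- after the first vowel.
The other patterns: stems ending in -a add the prefix lu-; stems ending in -f drop the final letter and add -uv; stems ending in -b or -v add -ast.
So wugal → wuurgal.

wuurgal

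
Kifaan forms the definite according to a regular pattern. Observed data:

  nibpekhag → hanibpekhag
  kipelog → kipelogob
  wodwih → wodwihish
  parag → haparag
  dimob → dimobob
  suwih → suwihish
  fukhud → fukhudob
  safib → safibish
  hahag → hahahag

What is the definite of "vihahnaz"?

"vihahnaz" has last vowel 'a'. The stems whose last vowel is 'a' (hahag → hahahag, parag → haparag, nibpekhag → hanibpekhag) add the prefix ha-.
So vihahnaz → havihahnaz.

havihahnaz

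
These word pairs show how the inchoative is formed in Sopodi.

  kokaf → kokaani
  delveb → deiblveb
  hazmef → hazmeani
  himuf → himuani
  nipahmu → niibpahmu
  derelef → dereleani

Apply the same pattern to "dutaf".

dutaani

himuf and nipahmu both have last vowel 'u' yet inflect differently (himuani, niibpahmu), so the last vowel is not what conditions the rule; the final letter is.
"dutaf" ends in -f. The stems ending in -f (kokaf → kokaani, himuf → himuani, hazmef → hazmeani) drop the final letter and add -ani.
The other pattern: stems ending in -b or -u insert -ib- after the first vowel.
So dutaf → dutaani.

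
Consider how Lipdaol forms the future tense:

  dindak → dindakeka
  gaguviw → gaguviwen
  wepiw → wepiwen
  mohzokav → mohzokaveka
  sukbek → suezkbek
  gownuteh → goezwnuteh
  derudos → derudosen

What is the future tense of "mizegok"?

sukbek and dindak both end in -k yet inflect differently (suezkbek, dindakeka), so the final letter is not what conditions the rule; the last vowel is.
"mizegok" has last vowel 'o'. The one such stem in the data (derudos → derudosen) adds -en, so the same rule applies.
So mizegok → mizegoken.

mizegoken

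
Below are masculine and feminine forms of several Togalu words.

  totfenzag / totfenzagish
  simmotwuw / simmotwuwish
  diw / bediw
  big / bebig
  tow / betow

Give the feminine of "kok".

simmotwuw and diw both end in -w yet inflect differently (simmotwuwish, bediw), so the final letter is not what conditions the rule; the number of vowels is.
"kok" has 1 vowel. The stems with 1 vowel (diw → bediw, big → bebig, tow → betow) add the prefix be-.
The other pattern: stems with 3 vowels add -ish.
So kok → bekok.

bekok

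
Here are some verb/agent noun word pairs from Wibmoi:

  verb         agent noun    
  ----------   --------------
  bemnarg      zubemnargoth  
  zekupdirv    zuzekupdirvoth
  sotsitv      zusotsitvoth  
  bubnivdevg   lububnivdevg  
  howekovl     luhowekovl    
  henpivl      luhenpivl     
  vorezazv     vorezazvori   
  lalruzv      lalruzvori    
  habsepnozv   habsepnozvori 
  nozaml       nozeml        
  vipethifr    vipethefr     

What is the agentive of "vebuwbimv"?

vebuwbemv

bemnarg and bubnivdevg both end in -g yet inflect differently (zubemnargoth, lububnivdevg), so the final letter is not what conditions the rule; the second-to-last letter is.
"vebuwbimv" has second-to-last letter 'm'. The one such stem in the data (nozaml → nozeml) changes the last vowel to 'e' (as does vipethifr), so the same rule applies.
The other patterns: stems whose second-to-last letter is 'r' or 't' add zu- … -oth around the stem; stems whose second-to-last letter is 'v' add the prefix lu-; stems whose second-to-last letter is 'z' add -ori.
So vebuwbimv → vebuwbemv.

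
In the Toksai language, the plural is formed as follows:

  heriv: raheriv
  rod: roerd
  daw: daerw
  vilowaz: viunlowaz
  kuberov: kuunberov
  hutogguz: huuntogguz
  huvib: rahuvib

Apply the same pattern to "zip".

zierp

"zip" has 1 vowel. The stems with 1 vowel (daw → daerw, rod → roerd) insert -er- after the first vowel.
So zip → zierp.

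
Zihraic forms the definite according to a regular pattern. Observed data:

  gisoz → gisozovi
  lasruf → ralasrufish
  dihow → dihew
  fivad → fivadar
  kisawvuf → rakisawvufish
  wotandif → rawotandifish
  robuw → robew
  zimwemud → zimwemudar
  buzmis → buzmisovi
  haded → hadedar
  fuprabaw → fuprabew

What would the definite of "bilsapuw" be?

bilsapew

"bilsapuw" ends in -w. The stems ending in -w (fuprabaw → fuprabew, robuw → robew, dihow → dihew) change the last vowel to 'e'.
The other patterns: stems ending in -s or -z add -ovi; stems ending in -d add -ar; stems ending in -f add ra- … -ish around the stem.
So bilsapuw → bilsapew.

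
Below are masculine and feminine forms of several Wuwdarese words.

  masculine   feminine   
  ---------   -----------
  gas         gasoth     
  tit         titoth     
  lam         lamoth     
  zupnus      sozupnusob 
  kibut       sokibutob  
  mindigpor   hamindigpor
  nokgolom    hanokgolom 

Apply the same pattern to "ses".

"ses" has 1 vowel. The stems with 1 vowel (gas → gasoth, tit → titoth, lam → lamoth) add -oth.
The other patterns: stems with 2 vowels add so- … -ob around the stem; stems with 3 vowels add the prefix ha-.
So ses → sesoth.

sesoth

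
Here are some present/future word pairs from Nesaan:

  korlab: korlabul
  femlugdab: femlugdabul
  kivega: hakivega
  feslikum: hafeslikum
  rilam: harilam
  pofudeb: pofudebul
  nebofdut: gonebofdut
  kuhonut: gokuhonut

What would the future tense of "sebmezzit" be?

korlab and rilam both have last vowel 'a' yet inflect differently (korlabul, harilam), so the last vowel is not what conditions the rule; the final letter is.
"sebmezzit" ends in -t. The stems ending in -t (kuhonut → gokuhonut, nebofdut → gonebofdut) add the prefix go-.
So sebmezzit → gosebmezzit.

gosebmezzit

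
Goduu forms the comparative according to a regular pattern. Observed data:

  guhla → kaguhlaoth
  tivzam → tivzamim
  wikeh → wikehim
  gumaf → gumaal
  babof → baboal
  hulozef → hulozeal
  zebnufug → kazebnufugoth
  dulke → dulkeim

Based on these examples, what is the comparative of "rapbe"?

rapbeim

"rapbe" ends in -e. The one such stem in the data (dulke → dulkeim) adds -im, so the same rule applies.
The other patterns: stems ending in -f drop the final letter and add -al; stems ending in -a or -g add ka- … -oth around the stem.
So rapbe → rapbeim.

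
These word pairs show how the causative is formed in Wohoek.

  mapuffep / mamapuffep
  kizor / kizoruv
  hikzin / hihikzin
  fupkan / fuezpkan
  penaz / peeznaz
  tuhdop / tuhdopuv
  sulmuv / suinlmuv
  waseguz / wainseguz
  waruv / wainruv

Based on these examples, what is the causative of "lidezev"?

waseguz and penaz both end in -z yet inflect differently (wainseguz, peeznaz), so the final letter is not what conditions the rule; the last vowel is.
"lidezev" has last vowel 'e'. The one such stem in the data (mapuffep → mamapuffep) repeats the first consonant+vowel as a prefix (as does hikzin), so the same rule applies.
So lidezev → lilidezev.

lilidezev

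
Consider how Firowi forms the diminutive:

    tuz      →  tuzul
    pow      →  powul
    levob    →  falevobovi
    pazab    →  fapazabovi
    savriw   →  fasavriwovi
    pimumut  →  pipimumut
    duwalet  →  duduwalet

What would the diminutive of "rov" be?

rovul

pow and savriw both end in -w yet inflect differently (powul, fasavriwovi), so the final letter is not what conditions the rule; the number of vowels is.
"rov" has 1 vowel. The stems with 1 vowel (tuz → tuzul, pow → powul) add -ul.
The other patterns: stems with 2 vowels add fa- … -ovi around the stem; stems with 3 vowels repeat the first consonant+vowel as a prefix.
So rov → rovul.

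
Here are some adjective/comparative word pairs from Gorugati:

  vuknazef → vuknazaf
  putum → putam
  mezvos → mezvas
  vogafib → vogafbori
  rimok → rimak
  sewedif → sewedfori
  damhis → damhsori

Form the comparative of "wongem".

damhis and mezvos both end in -s yet inflect differently (damhsori, mezvas), so the final letter is not what conditions the rule; the last vowel is.
"wongem" has last vowel 'e'. The one such stem in the data (vuknazef → vuknazaf) changes the last vowel to 'a' (as do rimok, putum), so the same rule applies.
So wongem → wongam.

wongam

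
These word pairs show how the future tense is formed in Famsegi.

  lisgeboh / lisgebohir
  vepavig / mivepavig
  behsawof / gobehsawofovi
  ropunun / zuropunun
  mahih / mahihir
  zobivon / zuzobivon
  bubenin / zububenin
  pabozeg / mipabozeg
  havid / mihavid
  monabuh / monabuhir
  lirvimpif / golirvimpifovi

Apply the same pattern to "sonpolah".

"sonpolah" ends in -h. The stems ending in -h (mahih → mahihir, monabuh → monabuhir, lisgeboh → lisgebohir) add -ir.
The other patterns: stems ending in -n add the prefix zu-; stems ending in -f add go- … -ovi around the stem; stems ending in -d or -g add the prefix mi-.
So sonpolah → sonpolahir.

sonpolahir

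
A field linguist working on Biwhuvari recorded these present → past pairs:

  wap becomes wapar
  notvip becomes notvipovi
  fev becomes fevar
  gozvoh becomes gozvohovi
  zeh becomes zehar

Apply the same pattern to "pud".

wap and notvip both end in -p yet inflect differently (wapar, notvipovi), so the final letter is not what conditions the rule; the number of vowels is.
"pud" has 1 vowel. The stems with 1 vowel (wap → wapar, zeh → zehar, fev → fevar) add -ar.
So pud → pudar.

pudar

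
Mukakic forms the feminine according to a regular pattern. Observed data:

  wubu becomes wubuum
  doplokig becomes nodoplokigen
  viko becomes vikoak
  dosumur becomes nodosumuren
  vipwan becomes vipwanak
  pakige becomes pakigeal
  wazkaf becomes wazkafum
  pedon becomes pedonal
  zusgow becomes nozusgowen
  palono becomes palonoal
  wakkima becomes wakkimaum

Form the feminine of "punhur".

punhural

pedon and vipwan both end in -n yet inflect differently (pedonal, vipwanak), so the final letter is not what conditions the rule; the first letter is.
"punhur" begins with p-. The stems beginning with p- (pakige → pakigeal, pedon → pedonal, palono → palonoal) add -al.
The other patterns: stems beginning with w- add -um; stems beginning with v- add -ak; stems beginning with d- or z- add no- … -en around the stem.
So punhur → punhural.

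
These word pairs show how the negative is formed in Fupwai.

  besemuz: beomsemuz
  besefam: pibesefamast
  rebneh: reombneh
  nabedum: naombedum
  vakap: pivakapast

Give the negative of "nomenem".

"nomenem" has last vowel 'e'. The one such stem in the data (rebneh → reombneh) inserts -om- after the first vowel (as do besemuz, nabedum), so the same rule applies.
The other pattern: stems whose last vowel is 'a' add pi- … -ast around the stem.
So nomenem → noommenem.

noommenem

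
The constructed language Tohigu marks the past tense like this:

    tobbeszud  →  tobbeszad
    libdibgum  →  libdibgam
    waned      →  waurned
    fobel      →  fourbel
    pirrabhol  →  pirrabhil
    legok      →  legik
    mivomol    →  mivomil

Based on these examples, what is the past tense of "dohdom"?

"dohdom" has last vowel 'o'. The stems whose last vowel is 'o' (pirrabhol → pirrabhil, legok → legik, mivomol → mivomil) change the last vowel to 'i'.
The other patterns: stems whose last vowel is 'u' change the last vowel to 'a'; stems whose last vowel is 'e' insert -ur- after the first vowel.
So dohdom → dohdim.

dohdim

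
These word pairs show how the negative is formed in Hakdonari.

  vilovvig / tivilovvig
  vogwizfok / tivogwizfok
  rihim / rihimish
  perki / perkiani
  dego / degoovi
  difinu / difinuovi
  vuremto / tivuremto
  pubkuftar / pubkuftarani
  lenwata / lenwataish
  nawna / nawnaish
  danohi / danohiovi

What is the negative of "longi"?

"longi" begins with l-. The one such stem in the data (lenwata → lenwataish) adds -ish, so the same rule applies.
The other patterns: stems beginning with d- add -ovi; stems beginning with p- add -ani; stems beginning with v- add the prefix ti-.
So longi → longiish.

longiish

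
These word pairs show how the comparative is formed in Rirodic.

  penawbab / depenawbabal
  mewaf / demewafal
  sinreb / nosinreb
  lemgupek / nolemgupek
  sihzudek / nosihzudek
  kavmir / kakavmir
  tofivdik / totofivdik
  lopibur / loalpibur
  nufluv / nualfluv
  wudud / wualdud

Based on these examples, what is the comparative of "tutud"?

tualtud

penawbab and sinreb both end in -b yet inflect differently (depenawbabal, nosinreb), so the final letter is not what conditions the rule; the last vowel is.
"tutud" has last vowel 'u'. The stems whose last vowel is 'u' (lopibur → loalpibur, nufluv → nualfluv, wudud → wualdud) insert -al- after the first vowel.
So tutud → tualtud.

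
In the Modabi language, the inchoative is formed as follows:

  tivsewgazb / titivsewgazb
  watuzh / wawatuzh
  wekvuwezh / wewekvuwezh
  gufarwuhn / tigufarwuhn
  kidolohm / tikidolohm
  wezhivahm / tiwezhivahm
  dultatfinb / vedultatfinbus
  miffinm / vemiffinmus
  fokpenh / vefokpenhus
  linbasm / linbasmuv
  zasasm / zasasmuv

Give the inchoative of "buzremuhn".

"buzremuhn" has second-to-last letter 'h'. The stems whose second-to-last letter is 'h' (gufarwuhn → tigufarwuhn, kidolohm → tikidolohm, wezhivahm → tiwezhivahm) add the prefix ti-.
The other patterns: stems whose second-to-last letter is 'z' repeat the first consonant+vowel as a prefix; stems whose second-to-last letter is 'n' add ve- … -us around the stem; stems whose second-to-last letter is 's' add -uv.
So buzremuhn → tibuzremuhn.

tibuzremuhn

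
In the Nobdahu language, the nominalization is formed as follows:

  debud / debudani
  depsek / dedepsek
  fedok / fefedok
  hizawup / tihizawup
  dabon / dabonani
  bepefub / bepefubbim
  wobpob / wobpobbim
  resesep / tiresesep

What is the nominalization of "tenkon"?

tenkonani

depsek and resesep both have last vowel 'e' yet inflect differently (dedepsek, tiresesep), so the last vowel is not what conditions the rule; the final letter is.
"tenkon" ends in -n. The one such stem in the data (dabon → dabonani) adds -ani, so the same rule applies.
The other patterns: stems ending in -k repeat the first consonant+vowel as a prefix; stems ending in -p add the prefix ti-; stems ending in -b double the final consonant and add -im.
So tenkon → tenkonani.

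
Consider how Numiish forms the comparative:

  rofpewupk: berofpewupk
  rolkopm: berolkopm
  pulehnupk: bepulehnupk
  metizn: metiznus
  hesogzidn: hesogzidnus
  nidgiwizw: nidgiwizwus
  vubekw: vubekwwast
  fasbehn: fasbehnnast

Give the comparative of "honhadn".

nidgiwizw and vubekw both end in -w yet inflect differently (nidgiwizwus, vubekwwast), so the final letter is not what conditions the rule; the second-to-last letter is.
"honhadn" has second-to-last letter 'd'. The one such stem in the data (hesogzidn → hesogzidnus) adds -us, so the same rule applies.
So honhadn → honhadnus.

honhadnus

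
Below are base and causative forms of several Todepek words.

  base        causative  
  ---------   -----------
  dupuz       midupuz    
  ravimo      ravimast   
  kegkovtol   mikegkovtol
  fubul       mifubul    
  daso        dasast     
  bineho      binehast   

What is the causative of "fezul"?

mifezul

"fezul" ends in -l. The stems ending in -l (kegkovtol → mikegkovtol, fubul → mifubul) add the prefix mi-.
So fezul → mifezul.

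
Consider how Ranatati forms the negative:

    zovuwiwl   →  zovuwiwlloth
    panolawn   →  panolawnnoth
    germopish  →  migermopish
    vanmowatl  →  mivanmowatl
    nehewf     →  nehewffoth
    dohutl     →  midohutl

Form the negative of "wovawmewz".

wovawmewzzoth

zovuwiwl and dohutl both end in -l yet inflect differently (zovuwiwlloth, midohutl), so the final letter is not what conditions the rule; the second-to-last letter is.
"wovawmewz" has second-to-last letter 'w'. The stems whose second-to-last letter is 'w' (nehewf → nehewffoth, panolawn → panolawnnoth, zovuwiwl → zovuwiwlloth) double the final consonant and add -oth.
The other pattern: stems whose second-to-last letter is 's' or 't' add the prefix mi-.
So wovawmewz → wovawmewzzoth.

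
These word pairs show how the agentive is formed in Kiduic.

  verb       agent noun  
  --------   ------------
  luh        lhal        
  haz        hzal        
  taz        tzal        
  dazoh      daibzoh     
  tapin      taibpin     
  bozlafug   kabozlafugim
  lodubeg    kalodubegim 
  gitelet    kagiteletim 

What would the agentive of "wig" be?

wgal

luh and dazoh both end in -h yet inflect differently (lhal, daibzoh), so the final letter is not what conditions the rule; the number of vowels is.
"wig" has 1 vowel. The stems with 1 vowel (luh → lhal, haz → hzal, taz → tzal) delete the last vowel and add -al.
The other patterns: stems with 2 vowels insert -ib- after the first vowel; stems with 3 vowels add ka- … -im around the stem.
So wig → wgal.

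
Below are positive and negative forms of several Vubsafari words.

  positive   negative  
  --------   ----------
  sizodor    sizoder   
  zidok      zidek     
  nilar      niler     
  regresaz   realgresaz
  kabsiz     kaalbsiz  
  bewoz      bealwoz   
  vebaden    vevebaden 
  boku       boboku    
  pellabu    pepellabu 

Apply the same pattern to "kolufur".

nilar and regresaz both have last vowel 'a' yet inflect differently (niler, realgresaz), so the last vowel is not what conditions the rule; the final letter is.
"kolufur" ends in -r. The stems ending in -r (sizodor → sizoder, nilar → niler) change the last vowel to 'e'.
So kolufur → kolufer.

kolufer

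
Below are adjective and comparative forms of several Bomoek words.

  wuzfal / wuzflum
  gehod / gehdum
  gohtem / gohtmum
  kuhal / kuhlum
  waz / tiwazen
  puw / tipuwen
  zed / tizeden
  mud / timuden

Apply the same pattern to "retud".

gehod and zed both end in -d yet inflect differently (gehdum, tizeden), so the final letter is not what conditions the rule; the number of vowels is.
"retud" has 2 vowels. The stems with 2 vowels (wuzfal → wuzflum, gehod → gehdum, gohtem → gohtmum) delete the last vowel and add -um.
So retud → retdum.

retdum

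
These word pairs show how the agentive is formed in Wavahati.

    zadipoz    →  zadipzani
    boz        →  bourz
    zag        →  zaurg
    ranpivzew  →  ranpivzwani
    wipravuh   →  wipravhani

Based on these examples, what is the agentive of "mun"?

muurn

boz and zadipoz both end in -z yet inflect differently (bourz, zadipzani), so the final letter is not what conditions the rule; the number of vowels is.
"mun" has 1 vowel. The stems with 1 vowel (zag → zaurg, boz → bourz) insert -ur- after the first vowel.
So mun → muurn.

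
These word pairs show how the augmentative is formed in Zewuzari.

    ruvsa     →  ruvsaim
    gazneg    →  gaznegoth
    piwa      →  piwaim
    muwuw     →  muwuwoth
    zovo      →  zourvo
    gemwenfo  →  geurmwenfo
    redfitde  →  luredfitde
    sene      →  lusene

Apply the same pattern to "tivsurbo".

redfitde and gazneg both have last vowel 'e' yet inflect differently (luredfitde, gaznegoth), so the last vowel is not what conditions the rule; the final letter is.
"tivsurbo" ends in -o. The stems ending in -o (gemwenfo → geurmwenfo, zovo → zourvo) insert -ur- after the first vowel.
So tivsurbo → tiurvsurbo.

tiurvsurbo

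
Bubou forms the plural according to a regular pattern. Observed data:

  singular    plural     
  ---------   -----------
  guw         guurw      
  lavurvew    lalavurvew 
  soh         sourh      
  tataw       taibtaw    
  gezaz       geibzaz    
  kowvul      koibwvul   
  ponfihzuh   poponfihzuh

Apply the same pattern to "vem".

veurm

guw and tataw both end in -w yet inflect differently (guurw, taibtaw), so the final letter is not what conditions the rule; the number of vowels is.
"vem" has 1 vowel. The stems with 1 vowel (guw → guurw, soh → sourh) insert -ur- after the first vowel.
The other patterns: stems with 2 vowels insert -ib- after the first vowel; stems with 3 vowels repeat the first consonant+vowel as a prefix.
So vem → veurm.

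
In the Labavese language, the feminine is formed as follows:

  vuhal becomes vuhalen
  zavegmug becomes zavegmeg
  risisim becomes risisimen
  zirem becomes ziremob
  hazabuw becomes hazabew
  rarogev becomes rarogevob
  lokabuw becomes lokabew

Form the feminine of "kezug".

zirem and risisim both end in -m yet inflect differently (ziremob, risisimen), so the final letter is not what conditions the rule; the last vowel is.
"kezug" has last vowel 'u'. The stems whose last vowel is 'u' (lokabuw → lokabew, hazabuw → hazabew, zavegmug → zavegmeg) change the last vowel to 'e'.
The other patterns: stems whose last vowel is 'e' add -ob; stems whose last vowel is 'a' or 'i' add -en.
So kezug → kezeg.

kezeg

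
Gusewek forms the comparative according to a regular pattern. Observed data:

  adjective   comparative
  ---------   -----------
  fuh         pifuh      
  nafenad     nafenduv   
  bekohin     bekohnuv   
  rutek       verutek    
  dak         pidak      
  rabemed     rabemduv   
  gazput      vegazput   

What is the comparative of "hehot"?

vehehot

"hehot" has 2 vowels. The stems with 2 vowels (gazput → vegazput, rutek → verutek) add the prefix ve-.
So hehot → vehehot.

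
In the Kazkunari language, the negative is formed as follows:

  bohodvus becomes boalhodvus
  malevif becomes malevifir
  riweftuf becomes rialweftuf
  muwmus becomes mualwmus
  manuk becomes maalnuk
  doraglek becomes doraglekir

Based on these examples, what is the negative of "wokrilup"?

"wokrilup" has last vowel 'u'. The stems whose last vowel is 'u' (riweftuf → rialweftuf, muwmus → mualwmus, bohodvus → boalhodvus) insert -al- after the first vowel.
The other pattern: stems whose last vowel is 'e' or 'i' add -ir.
So wokrilup → woalkrilup.

woalkrilup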